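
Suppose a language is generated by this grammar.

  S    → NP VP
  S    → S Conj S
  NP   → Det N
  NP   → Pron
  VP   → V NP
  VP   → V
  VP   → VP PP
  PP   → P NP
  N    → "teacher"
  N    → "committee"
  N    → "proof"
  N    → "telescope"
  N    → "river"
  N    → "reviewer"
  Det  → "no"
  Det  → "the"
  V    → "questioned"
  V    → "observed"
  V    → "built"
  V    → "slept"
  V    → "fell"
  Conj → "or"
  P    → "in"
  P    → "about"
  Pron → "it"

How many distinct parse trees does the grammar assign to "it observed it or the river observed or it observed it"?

The two bracketings:
[S [S [NP [Pron it]] [VP [V observed] [NP [Pron it]]]] [Conj or] [S [S [NP [Det the] [N river]] [VP [V observed]]] [Conj or] [S [NP [Pron it]] [VP [V observed] [NP [Pron it]]]]]]
[S [S [S [NP [Pron it]] [VP [V observed] [NP [Pron it]]]] [Conj or] [S [NP [Det the] [N river]] [VP [V observed]]]] [Conj or] [S [NP [Pron it]] [VP [V observed] [NP [Pron it]]]]]
The trees differ in how a recursive rule is bracketed over the same span.

2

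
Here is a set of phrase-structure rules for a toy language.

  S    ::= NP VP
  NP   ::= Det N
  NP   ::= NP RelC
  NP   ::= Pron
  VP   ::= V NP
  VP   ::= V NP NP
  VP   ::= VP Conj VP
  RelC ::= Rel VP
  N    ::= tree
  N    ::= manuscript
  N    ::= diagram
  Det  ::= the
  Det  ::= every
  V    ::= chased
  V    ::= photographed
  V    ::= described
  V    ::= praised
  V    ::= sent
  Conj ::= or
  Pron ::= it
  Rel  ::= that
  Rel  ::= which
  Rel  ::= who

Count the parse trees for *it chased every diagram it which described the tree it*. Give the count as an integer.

[S [NP [Pron it]] [VP [V chased] [NP [Det every] [N diagram]] [NP [NP [Pron it]] [RelC [Rel which] [VP [V described] [NP [Det the] [N tree]] [NP [Pron it]]]]]]]
No rule offers an alternative attachment or grouping for any span, so this is the only derivation.

1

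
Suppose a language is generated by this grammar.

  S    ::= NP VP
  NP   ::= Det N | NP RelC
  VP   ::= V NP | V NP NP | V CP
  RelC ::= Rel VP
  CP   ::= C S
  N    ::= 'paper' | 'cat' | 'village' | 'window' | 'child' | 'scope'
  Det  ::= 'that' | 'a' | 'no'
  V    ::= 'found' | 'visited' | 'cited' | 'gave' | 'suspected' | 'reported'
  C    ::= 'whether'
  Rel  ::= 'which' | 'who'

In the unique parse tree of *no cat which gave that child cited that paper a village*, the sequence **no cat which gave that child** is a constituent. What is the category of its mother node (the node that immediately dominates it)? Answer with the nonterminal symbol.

[S [NP [NP [Det no] [N cat]] [RelC [Rel which] [VP [V gave] [NP [Det that] [N child]]]]] [VP [V cited] [NP [Det that] [N paper]] [NP [Det a] [N village]]]]
The span 'no cat which gave that child' is the NP node built by NP → NP RelC.
Its mother is the S built by S → NP VP.

S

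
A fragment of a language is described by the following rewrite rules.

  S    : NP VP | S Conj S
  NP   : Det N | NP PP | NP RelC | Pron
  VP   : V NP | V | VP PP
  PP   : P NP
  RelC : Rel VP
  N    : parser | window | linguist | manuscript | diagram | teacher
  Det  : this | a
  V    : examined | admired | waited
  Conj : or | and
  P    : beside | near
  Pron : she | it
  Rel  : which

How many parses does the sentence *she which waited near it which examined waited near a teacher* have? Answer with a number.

Two of the 4 distinct bracketings:
[S [NP [NP [NP [Pron she]] [RelC [Rel which] [VP [V waited]]]] [PP [P near] [NP [NP [Pron it]] [RelC [Rel which] [VP [V examined]]]]]] [VP [VP [V waited]] [PP [P near] [NP [Det a] [N teacher]]]]]
[S [NP [NP [Pron she]] [RelC [Rel which] [VP [VP [V waited]] [PP [P near] [NP [NP [Pron it]] [RelC [Rel which] [VP [V examined]]]]]]]] [VP [VP [V waited]] [PP [P near] [NP [Det a] [N teacher]]]]]
The difference turns on whether NP → NP PP is used at the relevant span, versus an alternative expansion of NP.

4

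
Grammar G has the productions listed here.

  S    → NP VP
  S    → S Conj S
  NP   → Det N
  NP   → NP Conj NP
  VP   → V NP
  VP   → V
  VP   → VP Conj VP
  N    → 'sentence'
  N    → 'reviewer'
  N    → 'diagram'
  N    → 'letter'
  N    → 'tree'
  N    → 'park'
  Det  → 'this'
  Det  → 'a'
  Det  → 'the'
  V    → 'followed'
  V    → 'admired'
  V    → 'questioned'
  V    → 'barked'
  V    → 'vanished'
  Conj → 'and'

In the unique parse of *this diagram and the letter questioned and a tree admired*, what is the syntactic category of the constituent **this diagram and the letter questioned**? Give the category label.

[S [S [NP [NP [Det this] [N diagram]] [Conj and] [NP [Det the] [N letter]]] [VP [V questioned]]] [Conj and] [S [NP [Det a] [N tree]] [VP [V admired]]]]
The span 'this diagram and the letter questioned' is the S node built by S → NP VP.

S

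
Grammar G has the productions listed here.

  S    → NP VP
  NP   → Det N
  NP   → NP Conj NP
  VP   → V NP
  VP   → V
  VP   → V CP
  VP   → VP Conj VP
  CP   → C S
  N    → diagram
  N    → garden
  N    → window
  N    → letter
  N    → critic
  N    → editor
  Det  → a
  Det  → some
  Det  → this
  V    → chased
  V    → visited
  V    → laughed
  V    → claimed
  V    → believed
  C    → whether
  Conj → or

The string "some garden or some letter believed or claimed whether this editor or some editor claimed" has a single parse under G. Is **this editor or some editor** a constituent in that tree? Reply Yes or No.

[S [NP [NP [Det some] [N garden]] [Conj or] [NP [Det some] [N letter]]] [VP [VP [V believed]] [Conj or] [VP [V claimed] [CP [C whether] [S [NP [NP [Det this] [N editor]] [Conj or] [NP [Det some] [N editor]]] [VP [V claimed]]]]]]]
The words 'this editor or some editor' are exhaustively dominated by a single NP node (built by NP → NP Conj NP), so they form a constituent.

Yes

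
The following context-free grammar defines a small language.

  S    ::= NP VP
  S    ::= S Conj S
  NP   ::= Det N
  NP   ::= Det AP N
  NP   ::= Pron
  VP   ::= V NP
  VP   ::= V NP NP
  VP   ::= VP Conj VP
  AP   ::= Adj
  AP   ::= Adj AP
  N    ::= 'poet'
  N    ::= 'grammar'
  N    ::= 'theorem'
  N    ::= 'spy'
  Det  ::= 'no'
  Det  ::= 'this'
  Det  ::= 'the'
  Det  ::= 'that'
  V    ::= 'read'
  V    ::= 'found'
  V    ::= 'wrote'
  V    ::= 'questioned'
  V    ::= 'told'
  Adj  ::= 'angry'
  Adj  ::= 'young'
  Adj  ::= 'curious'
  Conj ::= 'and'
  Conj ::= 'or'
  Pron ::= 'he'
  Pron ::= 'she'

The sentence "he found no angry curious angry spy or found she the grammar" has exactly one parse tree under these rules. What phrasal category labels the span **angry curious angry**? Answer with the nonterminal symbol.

AP

S
  NP
    Pron: he
  VP
    VP
      V: found
      NP
        Det: no
        AP
          Adj: angry
          AP
            Adj: curious
            AP
              Adj: angry
        N: spy
    Conj: or
    VP
      V: found
      NP
        Pron: she
      NP
        Det: the
        N: grammar
The span 'angry curious angry' is the AP node built by AP → Adj AP.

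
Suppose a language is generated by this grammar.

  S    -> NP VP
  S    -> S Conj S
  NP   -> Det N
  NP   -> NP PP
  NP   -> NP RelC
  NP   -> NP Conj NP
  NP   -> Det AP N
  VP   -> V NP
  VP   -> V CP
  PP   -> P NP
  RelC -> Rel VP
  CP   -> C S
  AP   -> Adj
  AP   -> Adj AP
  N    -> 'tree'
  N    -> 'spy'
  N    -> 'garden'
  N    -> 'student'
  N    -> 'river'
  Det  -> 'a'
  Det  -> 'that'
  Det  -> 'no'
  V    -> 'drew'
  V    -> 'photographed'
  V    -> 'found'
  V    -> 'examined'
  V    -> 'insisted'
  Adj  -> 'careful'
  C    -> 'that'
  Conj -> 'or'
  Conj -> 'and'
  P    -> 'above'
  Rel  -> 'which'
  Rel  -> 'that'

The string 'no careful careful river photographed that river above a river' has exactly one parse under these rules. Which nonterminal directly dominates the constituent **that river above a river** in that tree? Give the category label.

VP

[S [NP [Det no] [AP [Adj careful] [AP [Adj careful]]] [N river]] [VP [V photographed] [NP [NP [Det that] [N river]] [PP [P above] [NP [Det a] [N river]]]]]]
The span 'that river above a river' is the NP node built by NP → NP PP.
Its mother is the VP built by VP → V NP.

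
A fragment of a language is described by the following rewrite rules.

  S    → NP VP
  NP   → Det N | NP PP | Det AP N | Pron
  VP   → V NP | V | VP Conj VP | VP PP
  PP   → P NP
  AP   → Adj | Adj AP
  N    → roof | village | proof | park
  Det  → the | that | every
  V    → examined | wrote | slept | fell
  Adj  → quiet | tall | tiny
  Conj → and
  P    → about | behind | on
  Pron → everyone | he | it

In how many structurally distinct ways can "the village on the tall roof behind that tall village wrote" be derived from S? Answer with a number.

The two bracketings:
[S [NP [NP [Det the] [N village]] [PP [P on] [NP [NP [Det the] [AP [Adj tall]] [N roof]] [PP [P behind] [NP [Det that] [AP [Adj tall]] [N village]]]]]] [VP [V wrote]]]
[S [NP [NP [NP [Det the] [N village]] [PP [P on] [NP [Det the] [AP [Adj tall]] [N roof]]]] [PP [P behind] [NP [Det that] [AP [Adj tall]] [N village]]]] [VP [V wrote]]]
The trees differ in how a recursive rule is bracketed over the same span.

2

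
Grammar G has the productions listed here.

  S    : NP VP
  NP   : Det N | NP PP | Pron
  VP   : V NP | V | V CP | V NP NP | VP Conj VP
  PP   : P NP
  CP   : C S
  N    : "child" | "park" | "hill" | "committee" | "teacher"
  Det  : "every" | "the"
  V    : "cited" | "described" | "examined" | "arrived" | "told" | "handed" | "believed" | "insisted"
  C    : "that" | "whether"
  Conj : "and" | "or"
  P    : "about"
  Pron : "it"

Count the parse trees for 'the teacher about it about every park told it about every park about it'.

Two of the 4 distinct bracketings:
[S [NP [NP [Det the] [N teacher]] [PP [P about] [NP [NP [Pron it]] [PP [P about] [NP [Det every] [N park]]]]]] [VP [V told] [NP [NP [Pron it]] [PP [P about] [NP [NP [Det every] [N park]] [PP [P about] [NP [Pron it]]]]]]]]
[S [NP [NP [Det the] [N teacher]] [PP [P about] [NP [NP [Pron it]] [PP [P about] [NP [Det every] [N park]]]]]] [VP [V told] [NP [NP [NP [Pron it]] [PP [P about] [NP [Det every] [N park]]]] [PP [P about] [NP [Pron it]]]]]]
The trees differ in how a recursive rule is bracketed over the same span.

4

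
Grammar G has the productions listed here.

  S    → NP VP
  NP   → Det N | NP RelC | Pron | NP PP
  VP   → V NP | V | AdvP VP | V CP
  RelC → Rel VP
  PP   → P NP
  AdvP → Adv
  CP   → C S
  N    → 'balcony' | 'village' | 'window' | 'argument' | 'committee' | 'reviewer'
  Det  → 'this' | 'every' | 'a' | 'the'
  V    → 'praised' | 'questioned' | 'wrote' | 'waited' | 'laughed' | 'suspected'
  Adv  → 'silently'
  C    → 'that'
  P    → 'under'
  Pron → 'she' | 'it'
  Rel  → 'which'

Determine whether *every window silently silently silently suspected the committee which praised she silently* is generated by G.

For S → NP VP, the only prefix that parses as NP is 'every window', but the remainder 'silently silently silently suspected the committee which praised she silently' is not a VP under these rules.

Ungrammatical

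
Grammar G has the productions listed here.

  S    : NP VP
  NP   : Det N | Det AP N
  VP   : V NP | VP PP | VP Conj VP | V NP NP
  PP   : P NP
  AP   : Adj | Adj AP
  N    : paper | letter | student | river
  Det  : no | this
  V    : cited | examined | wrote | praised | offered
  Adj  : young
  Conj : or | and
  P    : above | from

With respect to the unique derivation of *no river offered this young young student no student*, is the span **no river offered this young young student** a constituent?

No

[S [NP [Det no] [N river]] [VP [V offered] [NP [Det this] [AP [Adj young] [AP [Adj young]]] [N student]] [NP [Det no] [N student]]]]
The smallest constituent containing 'no river offered this young young student' is the S spanning 'no river offered this young young student no student'; no single node in the tree dominates exactly the given words.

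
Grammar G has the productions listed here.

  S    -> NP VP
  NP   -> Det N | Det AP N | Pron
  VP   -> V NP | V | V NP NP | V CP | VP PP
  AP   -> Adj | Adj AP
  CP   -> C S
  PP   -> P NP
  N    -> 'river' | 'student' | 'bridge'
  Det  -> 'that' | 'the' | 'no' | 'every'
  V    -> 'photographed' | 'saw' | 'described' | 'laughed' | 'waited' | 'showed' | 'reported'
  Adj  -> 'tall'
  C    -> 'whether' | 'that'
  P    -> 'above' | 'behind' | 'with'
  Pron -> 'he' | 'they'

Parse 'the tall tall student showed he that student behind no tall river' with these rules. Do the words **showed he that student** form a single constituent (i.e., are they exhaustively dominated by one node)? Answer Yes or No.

[S [NP [Det the] [AP [Adj tall] [AP [Adj tall]]] [N student]] [VP [VP [V showed] [NP [Pron he]] [NP [Det that] [N student]]] [PP [P behind] [NP [Det no] [AP [Adj tall]] [N river]]]]]
The words 'showed he that student' are exhaustively dominated by a single VP node (built by VP → V NP NP), so they form a constituent.

Yes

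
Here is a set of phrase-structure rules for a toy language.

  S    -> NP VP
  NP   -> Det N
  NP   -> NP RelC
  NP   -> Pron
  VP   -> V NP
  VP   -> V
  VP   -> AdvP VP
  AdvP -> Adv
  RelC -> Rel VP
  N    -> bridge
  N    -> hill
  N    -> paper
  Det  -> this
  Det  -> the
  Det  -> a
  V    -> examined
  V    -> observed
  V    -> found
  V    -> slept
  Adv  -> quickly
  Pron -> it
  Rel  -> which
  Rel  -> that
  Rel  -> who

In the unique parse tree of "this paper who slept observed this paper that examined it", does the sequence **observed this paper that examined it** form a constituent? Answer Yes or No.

Yes

[S [NP [NP [Det this] [N paper]] [RelC [Rel who] [VP [V slept]]]] [VP [V observed] [NP [NP [Det this] [N paper]] [RelC [Rel that] [VP [V examined] [NP [Pron it]]]]]]]
The words 'observed this paper that examined it' are exhaustively dominated by a single VP node (built by VP → V NP), so they form a constituent.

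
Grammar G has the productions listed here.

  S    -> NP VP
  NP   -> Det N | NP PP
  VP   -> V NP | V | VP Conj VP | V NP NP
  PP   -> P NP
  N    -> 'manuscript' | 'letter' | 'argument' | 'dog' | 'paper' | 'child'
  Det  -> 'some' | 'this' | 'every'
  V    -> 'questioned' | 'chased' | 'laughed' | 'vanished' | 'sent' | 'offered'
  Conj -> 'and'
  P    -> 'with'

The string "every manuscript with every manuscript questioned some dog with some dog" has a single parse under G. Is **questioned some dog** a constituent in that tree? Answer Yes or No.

[S [NP [NP [Det every] [N manuscript]] [PP [P with] [NP [Det every] [N manuscript]]]] [VP [V questioned] [NP [NP [Det some] [N dog]] [PP [P with] [NP [Det some] [N dog]]]]]]
The smallest constituent containing 'questioned some dog' is the VP spanning 'questioned some dog with some dog'; no single node in the tree dominates exactly the given words.

No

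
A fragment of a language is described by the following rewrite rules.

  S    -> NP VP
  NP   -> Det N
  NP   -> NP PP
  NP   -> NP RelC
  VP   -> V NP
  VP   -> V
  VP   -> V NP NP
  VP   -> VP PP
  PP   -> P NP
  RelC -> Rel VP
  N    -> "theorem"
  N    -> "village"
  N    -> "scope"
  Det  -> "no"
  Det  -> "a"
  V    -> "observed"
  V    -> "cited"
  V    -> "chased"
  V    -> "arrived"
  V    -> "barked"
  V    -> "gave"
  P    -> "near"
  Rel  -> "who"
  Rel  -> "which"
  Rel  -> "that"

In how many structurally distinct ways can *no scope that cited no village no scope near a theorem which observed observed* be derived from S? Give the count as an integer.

7

Two of the 7 distinct bracketings:
[S [NP [NP [NP [Det no] [N scope]] [RelC [Rel that] [VP [V cited] [NP [Det no] [N village]] [NP [Det no] [N scope]]]]] [PP [P near] [NP [NP [Det a] [N theorem]] [RelC [Rel which] [VP [V observed]]]]]] [VP [V observed]]]
[S [NP [NP [Det no] [N scope]] [RelC [Rel that] [VP [V cited] [NP [Det no] [N village]] [NP [NP [Det no] [N scope]] [PP [P near] [NP [NP [Det a] [N theorem]] [RelC [Rel which] [VP [V observed]]]]]]]]] [VP [V observed]]]
The trees differ in how a recursive rule is bracketed over the same span.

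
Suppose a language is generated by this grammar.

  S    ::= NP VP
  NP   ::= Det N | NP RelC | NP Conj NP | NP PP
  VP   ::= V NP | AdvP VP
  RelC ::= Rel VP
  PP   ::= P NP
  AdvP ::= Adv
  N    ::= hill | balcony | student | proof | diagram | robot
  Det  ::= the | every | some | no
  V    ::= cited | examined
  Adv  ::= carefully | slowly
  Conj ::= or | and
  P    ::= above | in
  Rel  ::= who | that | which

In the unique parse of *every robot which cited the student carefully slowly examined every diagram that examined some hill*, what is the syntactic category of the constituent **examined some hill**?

S
  NP
    NP
      Det: every
      N: robot
    RelC
      Rel: which
      VP
        V: cited
        NP
          Det: the
          N: student
  VP
    AdvP
      Adv: carefully
    VP
      AdvP
        Adv: slowly
      VP
        V: examined
        NP
          NP
            Det: every
            N: diagram
          RelC
            Rel: that
            VP
              V: examined
              NP
                Det: some
                N: hill
The span 'examined some hill' is the VP node built by VP → V NP.

VP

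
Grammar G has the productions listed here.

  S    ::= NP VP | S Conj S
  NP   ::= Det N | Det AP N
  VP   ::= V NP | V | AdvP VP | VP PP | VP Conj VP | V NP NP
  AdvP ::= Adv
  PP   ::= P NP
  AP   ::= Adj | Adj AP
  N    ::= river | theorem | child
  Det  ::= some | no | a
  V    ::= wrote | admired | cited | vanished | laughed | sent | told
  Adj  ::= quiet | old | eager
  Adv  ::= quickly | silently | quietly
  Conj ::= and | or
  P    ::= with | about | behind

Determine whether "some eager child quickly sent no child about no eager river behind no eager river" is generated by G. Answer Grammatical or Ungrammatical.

Grammatical

[S [NP [Det some] [AP [Adj eager]] [N child]] [VP [AdvP [Adv quickly]] [VP [VP [VP [V sent] [NP [Det no] [N child]]] [PP [P about] [NP [Det no] [AP [Adj eager]] [N river]]]] [PP [P behind] [NP [Det no] [AP [Adj eager]] [N river]]]]]]
Each bracket corresponds to one application of a listed rule, so the string is derivable from S.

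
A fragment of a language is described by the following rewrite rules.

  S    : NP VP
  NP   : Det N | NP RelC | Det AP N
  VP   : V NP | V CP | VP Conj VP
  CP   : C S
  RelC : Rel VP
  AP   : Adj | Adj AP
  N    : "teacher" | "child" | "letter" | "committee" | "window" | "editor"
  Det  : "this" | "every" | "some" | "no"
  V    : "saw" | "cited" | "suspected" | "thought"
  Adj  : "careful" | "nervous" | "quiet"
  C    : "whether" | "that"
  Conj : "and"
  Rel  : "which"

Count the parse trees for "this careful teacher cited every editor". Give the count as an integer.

1

[S [NP [Det this] [AP [Adj careful]] [N teacher]] [VP [V cited] [NP [Det every] [N editor]]]]
No rule offers an alternative attachment or grouping for any span, so this is the only derivation.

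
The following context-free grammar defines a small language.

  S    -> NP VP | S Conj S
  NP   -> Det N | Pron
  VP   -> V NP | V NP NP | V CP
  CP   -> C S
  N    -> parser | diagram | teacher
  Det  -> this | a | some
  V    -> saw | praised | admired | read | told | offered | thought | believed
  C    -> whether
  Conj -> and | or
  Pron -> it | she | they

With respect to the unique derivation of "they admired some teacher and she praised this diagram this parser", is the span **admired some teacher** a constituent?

[S [S [NP [Pron they]] [VP [V admired] [NP [Det some] [N teacher]]]] [Conj and] [S [NP [Pron she]] [VP [V praised] [NP [Det this] [N diagram]] [NP [Det this] [N parser]]]]]
The words 'admired some teacher' are exhaustively dominated by a single VP node (built by VP → V NP), so they form a constituent.

Yes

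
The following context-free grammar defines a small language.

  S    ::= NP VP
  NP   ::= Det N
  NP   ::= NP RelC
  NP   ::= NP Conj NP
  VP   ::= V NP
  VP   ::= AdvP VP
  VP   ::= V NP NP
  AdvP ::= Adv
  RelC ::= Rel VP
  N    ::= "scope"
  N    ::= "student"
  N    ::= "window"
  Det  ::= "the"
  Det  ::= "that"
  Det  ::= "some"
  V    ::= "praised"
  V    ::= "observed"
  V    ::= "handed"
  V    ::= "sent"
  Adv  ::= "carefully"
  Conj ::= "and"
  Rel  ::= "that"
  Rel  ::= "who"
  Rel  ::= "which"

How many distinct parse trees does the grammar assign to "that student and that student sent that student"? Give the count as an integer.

1

[S [NP [NP [Det that] [N student]] [Conj and] [NP [Det that] [N student]]] [VP [V sent] [NP [Det that] [N student]]]]
No rule offers an alternative attachment or grouping for any span, so this is the only derivation.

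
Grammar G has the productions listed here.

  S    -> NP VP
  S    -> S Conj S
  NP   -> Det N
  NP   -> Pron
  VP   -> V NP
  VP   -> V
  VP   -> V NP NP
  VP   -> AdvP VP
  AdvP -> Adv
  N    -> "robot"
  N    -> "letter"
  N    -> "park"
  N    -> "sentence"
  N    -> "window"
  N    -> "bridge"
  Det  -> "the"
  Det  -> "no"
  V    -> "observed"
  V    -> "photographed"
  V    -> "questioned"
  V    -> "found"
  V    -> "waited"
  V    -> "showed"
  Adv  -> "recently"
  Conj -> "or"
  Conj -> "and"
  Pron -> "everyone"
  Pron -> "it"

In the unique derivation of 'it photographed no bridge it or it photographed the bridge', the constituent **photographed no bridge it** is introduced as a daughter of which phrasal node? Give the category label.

S

S
  S
    NP
      Pron: it
    VP
      V: photographed
      NP
        Det: no
        N: bridge
      NP
        Pron: it
  Conj: or
  S
    NP
      Pron: it
    VP
      V: photographed
      NP
        Det: the
        N: bridge
The span 'photographed no bridge it' is the VP node built by VP → V NP NP.
Its mother is the S built by S → NP VP.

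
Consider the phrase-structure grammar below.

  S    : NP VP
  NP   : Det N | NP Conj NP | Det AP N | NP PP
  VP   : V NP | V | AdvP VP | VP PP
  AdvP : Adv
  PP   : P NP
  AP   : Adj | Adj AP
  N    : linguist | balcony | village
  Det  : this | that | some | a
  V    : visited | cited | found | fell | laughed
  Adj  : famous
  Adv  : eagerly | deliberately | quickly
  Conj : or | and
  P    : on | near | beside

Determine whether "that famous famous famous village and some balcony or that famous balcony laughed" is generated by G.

Grammatical

S
  NP
    NP
      Det: that
      AP
        Adj: famous
        AP
          Adj: famous
          AP
            Adj: famous
      N: village
    Conj: and
    NP
      NP
        Det: some
        N: balcony
      Conj: or
      NP
        Det: that
        AP
          Adj: famous
        N: balcony
  VP
    V: laughed
Each bracket corresponds to one application of a listed rule, so the string is derivable from S.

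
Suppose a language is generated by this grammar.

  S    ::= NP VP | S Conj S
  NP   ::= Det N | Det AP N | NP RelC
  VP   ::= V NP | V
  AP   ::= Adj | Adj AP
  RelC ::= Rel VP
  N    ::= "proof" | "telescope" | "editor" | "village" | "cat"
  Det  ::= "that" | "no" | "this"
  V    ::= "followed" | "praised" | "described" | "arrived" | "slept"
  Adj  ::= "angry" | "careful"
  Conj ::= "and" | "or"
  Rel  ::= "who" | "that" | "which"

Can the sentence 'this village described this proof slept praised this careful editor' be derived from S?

For S → NP VP, the only prefix that parses as NP is 'this village', but the remainder 'described this proof slept praised this careful editor' is not a VP under these rules. The alternative S rule S → S Conj S likewise has no satisfying split.

Ungrammatical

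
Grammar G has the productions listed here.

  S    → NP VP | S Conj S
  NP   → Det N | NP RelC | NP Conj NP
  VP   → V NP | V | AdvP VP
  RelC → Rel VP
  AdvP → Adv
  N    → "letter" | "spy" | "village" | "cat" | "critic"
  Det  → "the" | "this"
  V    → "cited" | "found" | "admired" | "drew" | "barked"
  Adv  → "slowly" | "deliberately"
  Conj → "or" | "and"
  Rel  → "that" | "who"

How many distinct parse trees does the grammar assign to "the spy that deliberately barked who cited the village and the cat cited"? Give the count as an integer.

The two bracketings:
[S [NP [NP [NP [Det the] [N spy]] [RelC [Rel that] [VP [AdvP [Adv deliberately]] [VP [V barked]]]]] [RelC [Rel who] [VP [V cited] [NP [NP [Det the] [N village]] [Conj and] [NP [Det the] [N cat]]]]]] [VP [V cited]]]
[S [NP [NP [NP [NP [Det the] [N spy]] [RelC [Rel that] [VP [AdvP [Adv deliberately]] [VP [V barked]]]]] [RelC [Rel who] [VP [V cited] [NP [Det the] [N village]]]]] [Conj and] [NP [Det the] [N cat]]] [VP [V cited]]]
The trees differ in how a recursive rule is bracketed over the same span.

2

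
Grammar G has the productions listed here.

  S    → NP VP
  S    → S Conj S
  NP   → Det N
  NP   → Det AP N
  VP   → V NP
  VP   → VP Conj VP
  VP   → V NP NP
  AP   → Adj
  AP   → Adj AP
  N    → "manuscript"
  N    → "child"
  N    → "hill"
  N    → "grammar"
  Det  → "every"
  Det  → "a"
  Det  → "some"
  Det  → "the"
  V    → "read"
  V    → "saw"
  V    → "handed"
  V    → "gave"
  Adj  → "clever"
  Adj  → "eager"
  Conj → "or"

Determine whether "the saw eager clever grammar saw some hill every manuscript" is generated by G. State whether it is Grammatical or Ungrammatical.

Ungrammatical

A Det word can never sit immediately before a V word in any string this grammar generates, so the substring 'the saw' rules out a derivation.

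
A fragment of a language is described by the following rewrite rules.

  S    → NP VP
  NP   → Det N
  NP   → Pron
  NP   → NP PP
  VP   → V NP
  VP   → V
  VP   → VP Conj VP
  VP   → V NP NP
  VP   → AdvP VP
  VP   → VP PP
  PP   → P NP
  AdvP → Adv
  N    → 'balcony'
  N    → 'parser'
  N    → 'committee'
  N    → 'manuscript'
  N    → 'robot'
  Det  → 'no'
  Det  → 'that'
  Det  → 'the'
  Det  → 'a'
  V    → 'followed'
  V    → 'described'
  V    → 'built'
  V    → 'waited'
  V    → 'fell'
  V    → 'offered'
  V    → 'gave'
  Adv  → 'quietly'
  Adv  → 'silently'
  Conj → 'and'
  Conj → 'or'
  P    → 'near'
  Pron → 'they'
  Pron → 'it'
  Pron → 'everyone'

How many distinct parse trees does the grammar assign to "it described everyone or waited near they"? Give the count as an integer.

The two bracketings:
[S [NP [Pron it]] [VP [VP [V described] [NP [Pron everyone]]] [Conj or] [VP [VP [V waited]] [PP [P near] [NP [Pron they]]]]]]
[S [NP [Pron it]] [VP [VP [VP [V described] [NP [Pron everyone]]] [Conj or] [VP [V waited]]] [PP [P near] [NP [Pron they]]]]]
The trees differ in how a recursive rule is bracketed over the same span.

2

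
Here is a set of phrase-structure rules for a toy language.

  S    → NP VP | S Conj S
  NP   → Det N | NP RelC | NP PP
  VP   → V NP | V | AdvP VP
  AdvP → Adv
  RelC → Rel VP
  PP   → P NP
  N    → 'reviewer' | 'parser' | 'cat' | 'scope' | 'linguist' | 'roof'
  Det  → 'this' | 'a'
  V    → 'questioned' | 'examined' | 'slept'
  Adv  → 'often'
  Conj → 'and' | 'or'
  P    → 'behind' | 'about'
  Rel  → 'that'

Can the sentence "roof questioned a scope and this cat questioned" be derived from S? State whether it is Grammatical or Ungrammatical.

For S → NP VP, no prefix of the string parses as an NP. The alternative S rule S → S Conj S likewise has no satisfying split.

Ungrammatical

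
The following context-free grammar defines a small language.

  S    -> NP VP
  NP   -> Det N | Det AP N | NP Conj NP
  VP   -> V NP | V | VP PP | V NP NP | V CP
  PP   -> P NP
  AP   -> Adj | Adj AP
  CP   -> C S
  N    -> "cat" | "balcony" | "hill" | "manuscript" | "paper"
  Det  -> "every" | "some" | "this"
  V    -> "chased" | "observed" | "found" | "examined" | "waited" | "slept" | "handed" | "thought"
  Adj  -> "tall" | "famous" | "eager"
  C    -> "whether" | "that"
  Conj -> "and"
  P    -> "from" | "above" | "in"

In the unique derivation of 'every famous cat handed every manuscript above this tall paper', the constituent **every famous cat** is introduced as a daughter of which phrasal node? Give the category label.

S

[S [NP [Det every] [AP [Adj famous]] [N cat]] [VP [VP [V handed] [NP [Det every] [N manuscript]]] [PP [P above] [NP [Det this] [AP [Adj tall]] [N paper]]]]]
The span 'every famous cat' is the NP node built by NP → Det AP N.
Its mother is the S built by S → NP VP.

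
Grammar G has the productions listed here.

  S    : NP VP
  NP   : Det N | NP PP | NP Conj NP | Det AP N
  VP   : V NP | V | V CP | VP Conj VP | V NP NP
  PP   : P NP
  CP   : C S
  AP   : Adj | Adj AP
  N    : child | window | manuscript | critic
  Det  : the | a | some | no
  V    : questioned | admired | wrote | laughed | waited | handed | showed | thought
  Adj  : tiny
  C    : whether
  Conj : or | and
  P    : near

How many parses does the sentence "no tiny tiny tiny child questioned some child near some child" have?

1

[S [NP [Det no] [AP [Adj tiny] [AP [Adj tiny] [AP [Adj tiny]]]] [N child]] [VP [V questioned] [NP [NP [Det some] [N child]] [PP [P near] [NP [Det some] [N child]]]]]]
No rule offers an alternative attachment or grouping for any span, so this is the only derivation.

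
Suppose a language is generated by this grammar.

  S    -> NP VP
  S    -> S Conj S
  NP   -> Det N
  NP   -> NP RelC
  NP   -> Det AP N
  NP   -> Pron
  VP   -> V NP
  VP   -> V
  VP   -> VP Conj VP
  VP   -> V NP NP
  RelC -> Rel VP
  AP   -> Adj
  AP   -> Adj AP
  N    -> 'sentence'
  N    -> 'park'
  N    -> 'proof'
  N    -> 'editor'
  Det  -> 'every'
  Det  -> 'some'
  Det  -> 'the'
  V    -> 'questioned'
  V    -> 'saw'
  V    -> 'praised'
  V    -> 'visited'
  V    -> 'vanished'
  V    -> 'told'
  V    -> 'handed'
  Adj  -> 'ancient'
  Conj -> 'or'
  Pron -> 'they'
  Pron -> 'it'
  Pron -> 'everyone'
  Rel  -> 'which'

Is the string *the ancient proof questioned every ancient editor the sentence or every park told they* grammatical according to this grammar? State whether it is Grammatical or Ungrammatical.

[S [S [NP [Det the] [AP [Adj ancient]] [N proof]] [VP [V questioned] [NP [Det every] [AP [Adj ancient]] [N editor]] [NP [Det the] [N sentence]]]] [Conj or] [S [NP [Det every] [N park]] [VP [V told] [NP [Pron they]]]]]
Each bracket corresponds to one application of a listed rule, so the string is derivable from S.

Grammatical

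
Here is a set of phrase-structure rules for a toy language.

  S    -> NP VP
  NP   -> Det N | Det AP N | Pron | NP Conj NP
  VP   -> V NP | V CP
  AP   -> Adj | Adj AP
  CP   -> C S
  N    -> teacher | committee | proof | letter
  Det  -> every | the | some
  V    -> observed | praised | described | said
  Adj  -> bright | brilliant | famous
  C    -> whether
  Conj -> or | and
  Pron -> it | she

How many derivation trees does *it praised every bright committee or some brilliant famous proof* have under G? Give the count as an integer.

1

[S [NP [Pron it]] [VP [V praised] [NP [NP [Det every] [AP [Adj bright]] [N committee]] [Conj or] [NP [Det some] [AP [Adj brilliant] [AP [Adj famous]]] [N proof]]]]]
No rule offers an alternative attachment or grouping for any span, so this is the only derivation.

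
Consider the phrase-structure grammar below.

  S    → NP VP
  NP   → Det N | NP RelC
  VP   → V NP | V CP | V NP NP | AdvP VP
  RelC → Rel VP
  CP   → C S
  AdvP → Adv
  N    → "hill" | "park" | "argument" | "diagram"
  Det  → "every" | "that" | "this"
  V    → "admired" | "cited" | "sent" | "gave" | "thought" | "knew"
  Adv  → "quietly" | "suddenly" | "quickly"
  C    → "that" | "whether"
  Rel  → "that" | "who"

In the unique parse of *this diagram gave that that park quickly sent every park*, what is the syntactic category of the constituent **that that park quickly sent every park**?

S
  NP
    Det: this
    N: diagram
  VP
    V: gave
    CP
      C: that
      S
        NP
          Det: that
          N: park
        VP
          AdvP
            Adv: quickly
          VP
            V: sent
            NP
              Det: every
              N: park
The span 'that that park quickly sent every park' is the CP node built by CP → C S.

CP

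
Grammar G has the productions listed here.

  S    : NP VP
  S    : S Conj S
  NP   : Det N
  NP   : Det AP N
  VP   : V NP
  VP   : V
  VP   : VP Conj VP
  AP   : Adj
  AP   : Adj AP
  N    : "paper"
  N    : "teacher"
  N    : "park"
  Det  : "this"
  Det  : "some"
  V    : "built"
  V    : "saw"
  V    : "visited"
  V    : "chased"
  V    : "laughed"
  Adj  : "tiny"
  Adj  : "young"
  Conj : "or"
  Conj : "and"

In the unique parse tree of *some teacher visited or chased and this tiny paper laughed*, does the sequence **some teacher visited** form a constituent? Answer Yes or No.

[S [S [NP [Det some] [N teacher]] [VP [VP [V visited]] [Conj or] [VP [V chased]]]] [Conj and] [S [NP [Det this] [AP [Adj tiny]] [N paper]] [VP [V laughed]]]]
The smallest constituent containing 'some teacher visited' is the S spanning 'some teacher visited or chased'; no single node in the tree dominates exactly the given words.

No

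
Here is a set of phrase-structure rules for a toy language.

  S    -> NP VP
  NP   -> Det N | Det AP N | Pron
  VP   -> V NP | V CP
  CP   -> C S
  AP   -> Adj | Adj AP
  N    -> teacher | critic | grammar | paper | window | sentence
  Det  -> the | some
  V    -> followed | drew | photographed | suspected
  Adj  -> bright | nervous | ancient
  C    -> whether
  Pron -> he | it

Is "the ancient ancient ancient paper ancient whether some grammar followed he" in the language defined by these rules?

Ungrammatical

An N word can never sit immediately before an Adj word in any string this grammar generates, so the substring 'paper ancient' rules out a derivation.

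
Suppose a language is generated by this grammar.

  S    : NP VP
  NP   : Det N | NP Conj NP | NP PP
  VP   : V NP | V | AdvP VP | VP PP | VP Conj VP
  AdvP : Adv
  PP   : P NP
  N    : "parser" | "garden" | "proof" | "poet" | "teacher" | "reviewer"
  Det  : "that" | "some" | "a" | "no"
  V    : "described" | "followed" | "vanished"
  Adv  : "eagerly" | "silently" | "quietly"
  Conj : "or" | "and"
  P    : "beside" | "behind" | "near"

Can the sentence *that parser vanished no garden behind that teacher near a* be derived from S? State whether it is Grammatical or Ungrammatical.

For S → NP VP, the only prefix that parses as NP is 'that parser', but the remainder 'vanished no garden behind that teacher near a' is not a VP under these rules.

Ungrammatical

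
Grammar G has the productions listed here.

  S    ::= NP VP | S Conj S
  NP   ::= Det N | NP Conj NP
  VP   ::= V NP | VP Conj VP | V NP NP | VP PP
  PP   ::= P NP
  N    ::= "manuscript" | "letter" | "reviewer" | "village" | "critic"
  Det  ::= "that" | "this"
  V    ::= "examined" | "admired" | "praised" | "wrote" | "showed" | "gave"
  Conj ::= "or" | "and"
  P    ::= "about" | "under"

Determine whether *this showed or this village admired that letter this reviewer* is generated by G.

A Det word can never sit immediately before a V word in any string this grammar generates, so the substring 'this showed' rules out a derivation.

Ungrammatical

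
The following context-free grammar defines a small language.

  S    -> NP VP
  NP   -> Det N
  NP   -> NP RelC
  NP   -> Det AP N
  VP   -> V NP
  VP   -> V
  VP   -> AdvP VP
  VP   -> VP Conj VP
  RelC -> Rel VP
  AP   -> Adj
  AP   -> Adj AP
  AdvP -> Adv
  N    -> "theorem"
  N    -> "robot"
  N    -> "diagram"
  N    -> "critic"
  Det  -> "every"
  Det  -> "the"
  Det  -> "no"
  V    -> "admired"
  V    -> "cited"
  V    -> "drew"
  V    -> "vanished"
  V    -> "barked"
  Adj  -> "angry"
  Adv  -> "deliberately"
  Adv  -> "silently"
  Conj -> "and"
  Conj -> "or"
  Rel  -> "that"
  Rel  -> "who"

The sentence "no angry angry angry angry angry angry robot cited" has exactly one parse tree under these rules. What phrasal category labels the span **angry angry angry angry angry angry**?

S
  NP
    Det: no
    AP
      Adj: angry
      AP
        Adj: angry
        AP
          Adj: angry
          AP
            Adj: angry
            AP
              Adj: angry
              AP
                Adj: angry
    N: robot
  VP
    V: cited
The span 'angry angry angry angry angry angry' is the AP node built by AP → Adj AP.

AP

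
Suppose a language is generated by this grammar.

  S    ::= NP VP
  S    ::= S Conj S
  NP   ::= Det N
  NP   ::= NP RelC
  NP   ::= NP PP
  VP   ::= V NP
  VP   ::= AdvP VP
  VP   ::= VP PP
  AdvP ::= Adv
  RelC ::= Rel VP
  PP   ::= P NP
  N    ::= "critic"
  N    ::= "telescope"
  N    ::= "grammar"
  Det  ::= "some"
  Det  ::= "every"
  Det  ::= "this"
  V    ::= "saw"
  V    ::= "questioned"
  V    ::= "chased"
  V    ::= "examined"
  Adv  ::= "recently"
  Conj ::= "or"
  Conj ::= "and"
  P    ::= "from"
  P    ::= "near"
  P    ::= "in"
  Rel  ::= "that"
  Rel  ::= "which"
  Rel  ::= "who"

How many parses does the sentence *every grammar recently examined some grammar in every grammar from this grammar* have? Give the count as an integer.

Two of the 9 distinct bracketings:
[S [NP [Det every] [N grammar]] [VP [AdvP [Adv recently]] [VP [V examined] [NP [NP [Det some] [N grammar]] [PP [P in] [NP [NP [Det every] [N grammar]] [PP [P from] [NP [Det this] [N grammar]]]]]]]]]
[S [NP [Det every] [N grammar]] [VP [AdvP [Adv recently]] [VP [V examined] [NP [NP [NP [Det some] [N grammar]] [PP [P in] [NP [Det every] [N grammar]]]] [PP [P from] [NP [Det this] [N grammar]]]]]]]
The trees differ in how a recursive rule is bracketed over the same span.

9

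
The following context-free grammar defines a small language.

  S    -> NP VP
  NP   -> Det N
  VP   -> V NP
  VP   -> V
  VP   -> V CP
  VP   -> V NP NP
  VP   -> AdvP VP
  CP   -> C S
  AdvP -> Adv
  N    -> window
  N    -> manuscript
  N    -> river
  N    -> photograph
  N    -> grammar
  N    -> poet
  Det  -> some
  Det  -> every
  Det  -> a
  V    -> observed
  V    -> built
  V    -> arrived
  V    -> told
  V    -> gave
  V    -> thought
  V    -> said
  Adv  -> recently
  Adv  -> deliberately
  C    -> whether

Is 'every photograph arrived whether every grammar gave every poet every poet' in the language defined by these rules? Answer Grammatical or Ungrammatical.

Grammatical

[S [NP [Det every] [N photograph]] [VP [V arrived] [CP [C whether] [S [NP [Det every] [N grammar]] [VP [V gave] [NP [Det every] [N poet]] [NP [Det every] [N poet]]]]]]]
Every word is introduced by a lexical rule and the phrasal rules combine the resulting categories into a single S.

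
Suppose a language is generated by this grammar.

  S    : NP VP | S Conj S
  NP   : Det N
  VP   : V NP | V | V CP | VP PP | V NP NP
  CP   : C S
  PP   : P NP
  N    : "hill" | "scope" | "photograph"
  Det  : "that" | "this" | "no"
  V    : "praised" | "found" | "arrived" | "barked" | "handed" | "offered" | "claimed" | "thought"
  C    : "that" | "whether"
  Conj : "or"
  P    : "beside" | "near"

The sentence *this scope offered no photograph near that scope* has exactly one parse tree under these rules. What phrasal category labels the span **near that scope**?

S
  NP
    Det: this
    N: scope
  VP
    VP
      V: offered
      NP
        Det: no
        N: photograph
    PP
      P: near
      NP
        Det: that
        N: scope
The span 'near that scope' is the PP node built by PP → P NP.

PP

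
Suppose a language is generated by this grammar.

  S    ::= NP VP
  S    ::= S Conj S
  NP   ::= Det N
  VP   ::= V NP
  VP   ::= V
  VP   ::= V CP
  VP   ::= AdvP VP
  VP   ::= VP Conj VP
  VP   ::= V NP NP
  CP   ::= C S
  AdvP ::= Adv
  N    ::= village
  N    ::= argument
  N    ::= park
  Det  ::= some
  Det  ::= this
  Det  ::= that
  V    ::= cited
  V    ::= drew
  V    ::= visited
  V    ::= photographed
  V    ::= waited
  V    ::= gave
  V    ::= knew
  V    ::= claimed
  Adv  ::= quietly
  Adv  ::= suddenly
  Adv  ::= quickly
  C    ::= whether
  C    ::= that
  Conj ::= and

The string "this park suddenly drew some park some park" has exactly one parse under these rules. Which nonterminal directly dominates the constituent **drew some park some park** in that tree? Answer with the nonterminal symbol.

VP

S
  NP
    Det: this
    N: park
  VP
    AdvP
      Adv: suddenly
    VP
      V: drew
      NP
        Det: some
        N: park
      NP
        Det: some
        N: park
The span 'drew some park some park' is the VP node built by VP → V NP NP.
Its mother is the VP built by VP → AdvP VP.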